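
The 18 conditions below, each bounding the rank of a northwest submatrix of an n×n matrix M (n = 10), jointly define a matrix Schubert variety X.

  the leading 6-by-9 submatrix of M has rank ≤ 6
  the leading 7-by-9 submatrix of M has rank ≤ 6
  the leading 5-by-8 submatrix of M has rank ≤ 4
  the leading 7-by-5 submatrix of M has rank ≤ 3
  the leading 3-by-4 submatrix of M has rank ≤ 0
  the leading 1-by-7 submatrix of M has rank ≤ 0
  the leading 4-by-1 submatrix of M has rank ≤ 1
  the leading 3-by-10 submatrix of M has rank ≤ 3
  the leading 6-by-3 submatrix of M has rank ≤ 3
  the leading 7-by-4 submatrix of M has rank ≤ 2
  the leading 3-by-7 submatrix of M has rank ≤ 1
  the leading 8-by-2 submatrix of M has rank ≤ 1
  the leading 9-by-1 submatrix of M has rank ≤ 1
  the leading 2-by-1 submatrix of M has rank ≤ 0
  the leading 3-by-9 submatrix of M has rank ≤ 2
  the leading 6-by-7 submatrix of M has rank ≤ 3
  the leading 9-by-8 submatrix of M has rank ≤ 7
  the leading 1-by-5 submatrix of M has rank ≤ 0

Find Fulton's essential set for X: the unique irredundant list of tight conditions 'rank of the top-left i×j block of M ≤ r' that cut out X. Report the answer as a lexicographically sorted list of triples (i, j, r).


Computing R[i][j] = min implied NW-rank bound (n=10, 18 conditions):

  R[1]: 0 0 0 0 0 0 0 1 1 1
  R[2]: 0 0 0 0 1 1 1 2 2 2
  R[3]: 0 0 0 0 1 1 1 2 2 3
  R[4]: 1 1 1 1 2 2 2 3 3 4
  R[5]: 1 1 2 2 3 3 3 4 4 5
  R[6]: 1 1 2 2 3 3 3 4 5 6
  R[7]: 1 1 2 2 3 4 4 5 6 7
  R[8]: 1 1 2 3 4 5 5 6 7 8
  R[9]: 1 2 3 4 5 6 6 7 8 9
  R[10]: 1 2 3 4 5 6 7 8 9 10

so w = (8, 5, 10, 1, 3, 9, 6, 4, 2, 7).

|D(w)|=26, |Ess(w)|=7:

[(1, 7, 0), (3, 4, 0), (3, 7, 1), (3, 9, 2), (6, 7, 3), (7, 4, 2), (8, 2, 1)]


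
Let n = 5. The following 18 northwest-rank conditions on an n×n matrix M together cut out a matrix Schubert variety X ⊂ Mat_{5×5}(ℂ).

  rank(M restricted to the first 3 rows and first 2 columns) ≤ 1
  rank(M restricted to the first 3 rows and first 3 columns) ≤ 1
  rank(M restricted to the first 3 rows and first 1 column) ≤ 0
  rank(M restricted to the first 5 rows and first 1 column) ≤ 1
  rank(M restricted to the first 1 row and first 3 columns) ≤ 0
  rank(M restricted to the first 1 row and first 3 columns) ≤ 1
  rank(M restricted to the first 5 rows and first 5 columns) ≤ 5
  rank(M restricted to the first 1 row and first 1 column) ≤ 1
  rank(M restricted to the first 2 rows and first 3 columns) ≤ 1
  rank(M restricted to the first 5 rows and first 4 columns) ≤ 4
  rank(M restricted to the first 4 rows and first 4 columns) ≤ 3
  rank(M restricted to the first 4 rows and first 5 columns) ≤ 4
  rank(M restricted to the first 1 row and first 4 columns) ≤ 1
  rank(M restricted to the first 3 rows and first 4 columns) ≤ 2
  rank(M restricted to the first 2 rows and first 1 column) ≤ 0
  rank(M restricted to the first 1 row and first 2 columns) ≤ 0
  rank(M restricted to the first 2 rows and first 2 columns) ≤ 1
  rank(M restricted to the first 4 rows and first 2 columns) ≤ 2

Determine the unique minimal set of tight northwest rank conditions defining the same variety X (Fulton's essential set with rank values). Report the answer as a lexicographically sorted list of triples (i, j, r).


The tightest implied rank at each (i,j), from the 18 conditions:

  0 | 0 | 0 | 1 | 1
  0 | 1 | 1 | 2 | 2
  0 | 1 | 1 | 2 | 3
  1 | 2 | 2 | 3 | 4
  1 | 2 | 3 | 4 | 5

giving w = (4, 2, 5, 1, 3) via Δ²R.

3 SE-corners of the 6-cell Rothe diagram give Ess(w):

[(1, 3, 0), (3, 1, 0), (3, 3, 1)]


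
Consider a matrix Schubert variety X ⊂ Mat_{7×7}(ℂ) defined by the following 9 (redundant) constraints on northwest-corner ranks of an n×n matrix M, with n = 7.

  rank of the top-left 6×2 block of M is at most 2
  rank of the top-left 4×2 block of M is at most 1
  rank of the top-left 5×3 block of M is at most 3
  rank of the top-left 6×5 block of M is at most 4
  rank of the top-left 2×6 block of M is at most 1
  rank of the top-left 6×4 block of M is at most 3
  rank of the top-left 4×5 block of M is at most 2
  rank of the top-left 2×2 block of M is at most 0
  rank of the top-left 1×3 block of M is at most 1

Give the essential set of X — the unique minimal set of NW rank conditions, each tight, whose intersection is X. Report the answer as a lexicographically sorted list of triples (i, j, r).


Computing R[i][j] = min implied NW-rank bound (n=7, 9 conditions):

  i=1: 0, 0, 1, 1, 1, 1, 1
  i=2: 0, 0, 1, 1, 1, 1, 2
  i=3: 1, 1, 2, 2, 2, 2, 3
  i=4: 1, 1, 2, 2, 2, 3, 4
  i=5: 1, 2, 3, 3, 3, 4, 5
  i=6: 1, 2, 3, 3, 4, 5, 6
  i=7: 1, 2, 3, 4, 5, 6, 7

hence w(1..7) = (3, 7, 1, 6, 2, 5, 4).

Fulton essential set (5 of the 11 Rothe cells):

[(2, 2, 0), (2, 6, 1), (4, 2, 1), (4, 5, 2), (6, 4, 3)]


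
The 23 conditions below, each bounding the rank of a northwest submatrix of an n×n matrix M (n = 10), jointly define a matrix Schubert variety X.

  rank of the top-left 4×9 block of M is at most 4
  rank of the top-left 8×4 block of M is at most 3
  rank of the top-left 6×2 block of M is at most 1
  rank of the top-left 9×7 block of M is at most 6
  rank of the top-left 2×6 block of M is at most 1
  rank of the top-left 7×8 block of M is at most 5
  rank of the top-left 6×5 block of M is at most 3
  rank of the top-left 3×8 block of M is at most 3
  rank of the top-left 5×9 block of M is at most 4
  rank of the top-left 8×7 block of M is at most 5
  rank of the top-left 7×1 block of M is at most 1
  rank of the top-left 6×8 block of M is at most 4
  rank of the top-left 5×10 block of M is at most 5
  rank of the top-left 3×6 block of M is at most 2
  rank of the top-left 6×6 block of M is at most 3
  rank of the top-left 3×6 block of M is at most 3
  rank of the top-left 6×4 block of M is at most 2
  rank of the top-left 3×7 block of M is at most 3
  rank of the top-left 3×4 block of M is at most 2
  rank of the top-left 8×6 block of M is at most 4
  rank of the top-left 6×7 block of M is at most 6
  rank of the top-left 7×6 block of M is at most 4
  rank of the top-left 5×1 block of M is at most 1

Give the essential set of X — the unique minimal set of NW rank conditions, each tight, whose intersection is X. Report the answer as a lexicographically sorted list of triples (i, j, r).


Recovering R(i,j) via the rank-extension bound from the 23 conditions:

  i=1: 1 1 1 1 1 1 1 1 1 1
  i=2: 1 1 1 1 1 1 2 2 2 2
  i=3: 1 1 2 2 2 2 3 3 3 3
  i=4: 1 1 2 2 3 3 4 4 4 4
  i=5: 1 1 2 2 3 3 4 4 4 5
  i=6: 1 1 2 2 3 3 4 4 5 6
  i=7: 1 2 3 3 4 4 5 5 6 7
  i=8: 1 2 3 3 4 4 5 6 7 8
  i=9: 1 2 3 4 5 5 6 7 8 9
  i=10: 1 2 3 4 5 6 7 8 9 10

so w = (1, 7, 3, 5, 10, 9, 2, 8, 4, 6).

ℓ(w)=19; the 8 essential cells (i,j,r):

[(2, 6, 1), (5, 9, 4), (6, 2, 1), (6, 4, 2), (6, 6, 3), (6, 8, 4), (8, 4, 3), (8, 6, 4)]


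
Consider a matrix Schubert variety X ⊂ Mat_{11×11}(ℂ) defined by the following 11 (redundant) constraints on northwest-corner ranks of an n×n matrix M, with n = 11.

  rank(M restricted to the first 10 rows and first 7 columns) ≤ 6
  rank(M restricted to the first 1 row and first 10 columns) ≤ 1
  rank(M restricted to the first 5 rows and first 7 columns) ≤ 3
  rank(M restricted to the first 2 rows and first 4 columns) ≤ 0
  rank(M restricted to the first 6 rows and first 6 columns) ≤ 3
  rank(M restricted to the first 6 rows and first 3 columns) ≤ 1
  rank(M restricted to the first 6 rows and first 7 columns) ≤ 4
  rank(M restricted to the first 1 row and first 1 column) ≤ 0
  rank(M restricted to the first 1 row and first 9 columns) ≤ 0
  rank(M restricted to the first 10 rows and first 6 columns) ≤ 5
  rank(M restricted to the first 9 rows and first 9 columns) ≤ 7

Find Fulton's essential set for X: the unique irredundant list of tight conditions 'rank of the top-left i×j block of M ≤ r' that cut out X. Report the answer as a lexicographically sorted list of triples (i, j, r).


The tightest implied rank at each (i,j), from the 11 conditions:

  0 | 0 | 0 | 0 | 0 | 0 | 0 | 0 | 0 | 1 | 1
  0 | 0 | 0 | 0 | 1 | 1 | 1 | 1 | 1 | 2 | 2
  1 | 1 | 1 | 1 | 2 | 2 | 2 | 2 | 2 | 3 | 3
  1 | 1 | 1 | 2 | 3 | 3 | 3 | 3 | 3 | 4 | 4
  1 | 1 | 1 | 2 | 3 | 3 | 3 | 4 | 4 | 5 | 5
  1 | 1 | 1 | 2 | 3 | 3 | 4 | 5 | 5 | 6 | 6
  1 | 2 | 2 | 3 | 4 | 4 | 5 | 6 | 6 | 7 | 7
  1 | 2 | 3 | 4 | 5 | 5 | 6 | 7 | 7 | 8 | 8
  1 | 2 | 3 | 4 | 5 | 5 | 6 | 7 | 7 | 8 | 9
  1 | 2 | 3 | 4 | 5 | 5 | 6 | 7 | 8 | 9 | 10
  1 | 2 | 3 | 4 | 5 | 6 | 7 | 8 | 9 | 10 | 11

the unique w with this rank table is (10, 5, 1, 4, 8, 7, 2, 3, 11, 9, 6).

ℓ(w)=25; the 7 essential cells (i,j,r):

[(1, 9, 0), (2, 4, 0), (5, 7, 3), (6, 3, 1), (6, 6, 3), (9, 9, 7), (10, 6, 5)]


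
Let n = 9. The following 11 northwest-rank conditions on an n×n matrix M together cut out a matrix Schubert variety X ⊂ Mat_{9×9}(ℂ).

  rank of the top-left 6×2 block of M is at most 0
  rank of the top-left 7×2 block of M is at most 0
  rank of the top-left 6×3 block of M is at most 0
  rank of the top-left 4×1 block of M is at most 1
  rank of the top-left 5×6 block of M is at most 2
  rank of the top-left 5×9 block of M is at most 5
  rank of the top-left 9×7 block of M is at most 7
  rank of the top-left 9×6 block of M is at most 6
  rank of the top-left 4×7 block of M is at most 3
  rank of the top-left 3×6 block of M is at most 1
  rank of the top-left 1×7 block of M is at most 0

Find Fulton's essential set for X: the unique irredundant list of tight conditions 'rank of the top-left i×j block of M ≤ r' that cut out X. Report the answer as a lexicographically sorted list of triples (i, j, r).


Rank table r_w(9×9) implied by the 11 constraints:

  R[1]: 0, 0, 0, 0, 0, 0, 0, 1, 1
  R[2]: 0, 0, 0, 1, 1, 1, 1, 2, 2
  R[3]: 0, 0, 0, 1, 1, 1, 2, 3, 3
  R[4]: 0, 0, 0, 1, 2, 2, 3, 4, 4
  R[5]: 0, 0, 0, 1, 2, 2, 3, 4, 5
  R[6]: 0, 0, 0, 1, 2, 3, 4, 5, 6
  R[7]: 0, 0, 1, 2, 3, 4, 5, 6, 7
  R[8]: 1, 1, 2, 3, 4, 5, 6, 7, 8
  R[9]: 1, 2, 3, 4, 5, 6, 7, 8, 9

reading off 1-entries of Δ²R: w = (8, 4, 7, 5, 9, 6, 3, 1, 2).

Fulton essential set (5 of the 27 Rothe cells):

[(1, 7, 0), (3, 6, 1), (5, 6, 2), (6, 3, 0), (7, 2, 0)]


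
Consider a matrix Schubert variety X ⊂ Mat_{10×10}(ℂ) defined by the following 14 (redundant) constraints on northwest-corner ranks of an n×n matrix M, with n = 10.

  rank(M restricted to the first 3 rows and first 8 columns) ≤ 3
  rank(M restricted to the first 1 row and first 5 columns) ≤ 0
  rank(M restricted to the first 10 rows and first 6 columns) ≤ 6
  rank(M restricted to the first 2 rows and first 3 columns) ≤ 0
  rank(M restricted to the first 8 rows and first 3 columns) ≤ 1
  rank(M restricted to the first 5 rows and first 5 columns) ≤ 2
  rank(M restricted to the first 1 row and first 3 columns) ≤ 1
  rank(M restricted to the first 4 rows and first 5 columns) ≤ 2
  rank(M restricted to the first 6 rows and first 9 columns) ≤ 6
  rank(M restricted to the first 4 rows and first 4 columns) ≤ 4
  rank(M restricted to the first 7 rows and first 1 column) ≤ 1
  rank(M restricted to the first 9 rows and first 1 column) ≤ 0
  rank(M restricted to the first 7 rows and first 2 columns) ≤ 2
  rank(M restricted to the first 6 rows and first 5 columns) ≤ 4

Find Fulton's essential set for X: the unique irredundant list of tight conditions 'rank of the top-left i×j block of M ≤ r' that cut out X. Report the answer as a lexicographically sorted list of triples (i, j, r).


The tightest implied rank at each (i,j), from the 14 conditions:

  R[1]: 0, 0, 0, 0, 0, 1, 1, 1, 1, 1
  R[2]: 0, 0, 0, 1, 1, 2, 2, 2, 2, 2
  R[3]: 0, 1, 1, 2, 2, 3, 3, 3, 3, 3
  R[4]: 0, 1, 1, 2, 2, 3, 4, 4, 4, 4
  R[5]: 0, 1, 1, 2, 2, 3, 4, 5, 5, 5
  R[6]: 0, 1, 1, 2, 3, 4, 5, 6, 6, 6
  R[7]: 0, 1, 1, 2, 3, 4, 5, 6, 7, 7
  R[8]: 0, 1, 1, 2, 3, 4, 5, 6, 7, 8
  R[9]: 0, 1, 2, 3, 4, 5, 6, 7, 8, 9
  R[10]: 1, 2, 3, 4, 5, 6, 7, 8, 9, 10

so w = (6, 4, 2, 7, 8, 5, 9, 10, 3, 1).

D(w) has 22 cells with 5 SE-corners; essential set:

[(1, 5, 0), (2, 3, 0), (5, 5, 2), (8, 3, 1), (9, 1, 0)]


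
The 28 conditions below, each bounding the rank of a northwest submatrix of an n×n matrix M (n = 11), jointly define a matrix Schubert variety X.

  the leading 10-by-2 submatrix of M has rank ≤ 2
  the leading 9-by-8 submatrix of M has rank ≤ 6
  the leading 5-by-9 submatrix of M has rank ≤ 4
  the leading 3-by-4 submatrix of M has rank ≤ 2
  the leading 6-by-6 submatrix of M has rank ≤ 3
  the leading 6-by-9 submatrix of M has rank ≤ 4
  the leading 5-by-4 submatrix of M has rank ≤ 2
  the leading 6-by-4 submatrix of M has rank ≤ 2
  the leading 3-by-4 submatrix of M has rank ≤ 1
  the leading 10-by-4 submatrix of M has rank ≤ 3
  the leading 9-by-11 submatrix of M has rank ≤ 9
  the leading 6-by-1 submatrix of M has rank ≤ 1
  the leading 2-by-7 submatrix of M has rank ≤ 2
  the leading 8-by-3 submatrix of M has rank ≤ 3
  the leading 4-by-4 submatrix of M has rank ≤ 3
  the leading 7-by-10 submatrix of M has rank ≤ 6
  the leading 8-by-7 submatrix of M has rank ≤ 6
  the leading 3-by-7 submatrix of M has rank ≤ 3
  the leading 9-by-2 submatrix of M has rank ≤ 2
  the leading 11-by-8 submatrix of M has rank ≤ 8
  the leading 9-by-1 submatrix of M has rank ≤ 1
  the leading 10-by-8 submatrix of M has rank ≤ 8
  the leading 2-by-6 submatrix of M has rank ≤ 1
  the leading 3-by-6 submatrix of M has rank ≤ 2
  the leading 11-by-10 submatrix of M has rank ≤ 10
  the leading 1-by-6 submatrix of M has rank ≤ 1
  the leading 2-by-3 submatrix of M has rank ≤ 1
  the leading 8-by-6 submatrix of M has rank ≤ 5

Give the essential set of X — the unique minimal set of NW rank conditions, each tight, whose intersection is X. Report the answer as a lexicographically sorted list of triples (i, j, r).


Computing R[i][j] = min implied NW-rank bound (n=11, 28 conditions):

  1 1 1 1 1 1 1 1 1 1 1
  1 1 1 1 1 1 2 2 2 2 2
  1 1 1 1 2 2 3 3 3 3 3
  1 2 2 2 3 3 4 4 4 4 4
  1 2 2 2 3 3 4 4 4 5 5
  1 2 2 2 3 3 4 4 4 5 6
  1 2 3 3 4 4 5 5 5 6 7
  1 2 3 3 4 5 6 6 6 7 8
  1 2 3 3 4 5 6 6 7 8 9
  1 2 3 3 4 5 6 7 8 9 10
  1 2 3 4 5 6 7 8 9 10 11

so w = (1, 7, 5, 2, 10, 11, 3, 6, 9, 8, 4).

ℓ(w)=22; the 7 essential cells (i,j,r):

[(2, 6, 1), (3, 4, 1), (6, 4, 2), (6, 6, 3), (6, 9, 4), (9, 8, 6), (10, 4, 3)]


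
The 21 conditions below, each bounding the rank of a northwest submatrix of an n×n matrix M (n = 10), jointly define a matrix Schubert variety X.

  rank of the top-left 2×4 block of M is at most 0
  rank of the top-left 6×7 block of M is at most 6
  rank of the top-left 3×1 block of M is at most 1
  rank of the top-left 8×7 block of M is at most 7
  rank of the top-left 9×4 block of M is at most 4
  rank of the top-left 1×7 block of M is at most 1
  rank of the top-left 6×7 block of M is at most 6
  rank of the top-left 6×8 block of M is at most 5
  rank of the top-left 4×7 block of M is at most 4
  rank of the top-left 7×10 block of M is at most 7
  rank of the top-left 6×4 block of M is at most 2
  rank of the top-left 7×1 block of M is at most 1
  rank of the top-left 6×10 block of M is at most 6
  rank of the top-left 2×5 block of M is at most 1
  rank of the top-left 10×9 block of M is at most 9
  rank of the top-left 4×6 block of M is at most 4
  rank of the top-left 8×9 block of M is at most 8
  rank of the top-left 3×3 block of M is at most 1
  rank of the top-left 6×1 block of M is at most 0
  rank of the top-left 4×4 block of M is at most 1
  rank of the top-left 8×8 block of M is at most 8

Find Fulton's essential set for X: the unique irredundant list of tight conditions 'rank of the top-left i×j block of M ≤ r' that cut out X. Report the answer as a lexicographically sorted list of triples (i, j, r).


The tightest implied rank at each (i,j), from the 21 conditions:

  i=1: 0 | 0 | 0 | 0 | 1 | 1 | 1 | 1 | 1 | 1
  i=2: 0 | 0 | 0 | 0 | 1 | 2 | 2 | 2 | 2 | 2
  i=3: 0 | 1 | 1 | 1 | 2 | 3 | 3 | 3 | 3 | 3
  i=4: 0 | 1 | 1 | 1 | 2 | 3 | 4 | 4 | 4 | 4
  i=5: 0 | 1 | 2 | 2 | 3 | 4 | 5 | 5 | 5 | 5
  i=6: 0 | 1 | 2 | 2 | 3 | 4 | 5 | 5 | 6 | 6
  i=7: 1 | 2 | 3 | 3 | 4 | 5 | 6 | 6 | 7 | 7
  i=8: 1 | 2 | 3 | 4 | 5 | 6 | 7 | 7 | 8 | 8
  i=9: 1 | 2 | 3 | 4 | 5 | 6 | 7 | 8 | 9 | 9
  i=10: 1 | 2 | 3 | 4 | 5 | 6 | 7 | 8 | 9 | 10

second differences of R give the permutation w = (5, 6, 2, 7, 3, 9, 1, 4, 8, 10).

|D(w)|=16, |Ess(w)|=5:

[(2, 4, 0), (4, 4, 1), (6, 1, 0), (6, 4, 2), (6, 8, 5)]


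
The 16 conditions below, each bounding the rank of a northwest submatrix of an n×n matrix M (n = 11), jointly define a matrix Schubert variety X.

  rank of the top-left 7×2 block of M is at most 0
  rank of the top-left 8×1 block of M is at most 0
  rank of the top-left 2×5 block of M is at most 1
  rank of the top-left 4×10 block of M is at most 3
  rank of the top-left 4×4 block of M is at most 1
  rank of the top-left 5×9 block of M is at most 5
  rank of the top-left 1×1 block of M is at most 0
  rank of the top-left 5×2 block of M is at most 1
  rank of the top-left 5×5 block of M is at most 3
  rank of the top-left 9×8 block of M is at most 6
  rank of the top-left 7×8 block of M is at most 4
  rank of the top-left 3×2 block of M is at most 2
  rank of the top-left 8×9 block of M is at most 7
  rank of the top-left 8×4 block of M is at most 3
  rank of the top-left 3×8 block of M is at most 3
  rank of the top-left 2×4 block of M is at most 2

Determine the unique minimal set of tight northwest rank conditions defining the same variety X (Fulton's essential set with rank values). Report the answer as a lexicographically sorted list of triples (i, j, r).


Propagating the 16 rank bounds to every northwest block:

  0  0  1  1  1  1  1  1  1  1  1
  0  0  1  1  1  2  2  2  2  2  2
  0  0  1  1  2  3  3  3  3  3  3
  0  0  1  1  2  3  3  3  3  3  4
  0  0  1  2  3  4  4  4  4  4  5
  0  0  1  2  3  4  4  4  5  5  6
  0  0  1  2  3  4  4  4  5  6  7
  0  1  2  3  4  5  5  5  6  7  8
  1  2  3  4  5  6  6  6  7  8  9
  1  2  3  4  5  6  7  7  8  9  10
  1  2  3  4  5  6  7  8  9  10  11

hence w(1..11) = (3, 6, 5, 11, 4, 9, 10, 2, 1, 7, 8).

Rothe diagram D(w) (27 cells), 6 SE-corners (essential conditions):

[(2, 5, 1), (4, 4, 1), (4, 10, 3), (7, 2, 0), (7, 8, 4), (8, 1, 0)]


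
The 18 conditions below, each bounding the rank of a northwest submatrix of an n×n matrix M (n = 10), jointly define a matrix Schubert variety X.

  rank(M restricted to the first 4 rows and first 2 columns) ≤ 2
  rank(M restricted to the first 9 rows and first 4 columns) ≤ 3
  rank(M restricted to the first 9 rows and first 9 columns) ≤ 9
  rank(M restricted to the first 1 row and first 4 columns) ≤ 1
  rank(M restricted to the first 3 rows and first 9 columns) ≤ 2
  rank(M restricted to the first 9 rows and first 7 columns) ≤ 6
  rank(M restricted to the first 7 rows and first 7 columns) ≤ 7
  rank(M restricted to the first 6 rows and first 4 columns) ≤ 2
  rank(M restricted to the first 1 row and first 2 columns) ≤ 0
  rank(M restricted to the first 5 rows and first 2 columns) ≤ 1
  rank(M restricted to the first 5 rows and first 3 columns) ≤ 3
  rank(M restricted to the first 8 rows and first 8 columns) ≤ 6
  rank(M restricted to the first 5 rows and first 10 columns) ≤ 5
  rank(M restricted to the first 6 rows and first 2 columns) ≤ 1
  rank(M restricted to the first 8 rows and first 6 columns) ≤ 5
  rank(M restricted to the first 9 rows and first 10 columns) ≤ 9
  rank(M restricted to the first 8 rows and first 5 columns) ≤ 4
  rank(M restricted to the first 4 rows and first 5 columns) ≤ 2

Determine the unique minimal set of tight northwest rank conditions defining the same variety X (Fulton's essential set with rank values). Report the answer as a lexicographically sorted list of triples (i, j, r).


Recovering R(i,j) via the rank-extension bound from the 18 conditions:

  i=1: 0 | 0 | 1 | 1 | 1 | 1 | 1 | 1 | 1 | 1
  i=2: 1 | 1 | 2 | 2 | 2 | 2 | 2 | 2 | 2 | 2
  i=3: 1 | 1 | 2 | 2 | 2 | 2 | 2 | 2 | 2 | 3
  i=4: 1 | 1 | 2 | 2 | 2 | 3 | 3 | 3 | 3 | 4
  i=5: 1 | 1 | 2 | 2 | 3 | 4 | 4 | 4 | 4 | 5
  i=6: 1 | 1 | 2 | 2 | 3 | 4 | 5 | 5 | 5 | 6
  i=7: 1 | 2 | 3 | 3 | 4 | 5 | 6 | 6 | 6 | 7
  i=8: 1 | 2 | 3 | 3 | 4 | 5 | 6 | 6 | 7 | 8
  i=9: 1 | 2 | 3 | 3 | 4 | 5 | 6 | 7 | 8 | 9
  i=10: 1 | 2 | 3 | 4 | 5 | 6 | 7 | 8 | 9 | 10

reading off 1-entries of Δ²R: w = (3, 1, 10, 6, 5, 7, 2, 9, 8, 4).

|D(w)|=19, |Ess(w)|=7:

[(1, 2, 0), (3, 9, 2), (4, 5, 2), (6, 2, 1), (6, 4, 2), (8, 8, 6), (9, 4, 3)]


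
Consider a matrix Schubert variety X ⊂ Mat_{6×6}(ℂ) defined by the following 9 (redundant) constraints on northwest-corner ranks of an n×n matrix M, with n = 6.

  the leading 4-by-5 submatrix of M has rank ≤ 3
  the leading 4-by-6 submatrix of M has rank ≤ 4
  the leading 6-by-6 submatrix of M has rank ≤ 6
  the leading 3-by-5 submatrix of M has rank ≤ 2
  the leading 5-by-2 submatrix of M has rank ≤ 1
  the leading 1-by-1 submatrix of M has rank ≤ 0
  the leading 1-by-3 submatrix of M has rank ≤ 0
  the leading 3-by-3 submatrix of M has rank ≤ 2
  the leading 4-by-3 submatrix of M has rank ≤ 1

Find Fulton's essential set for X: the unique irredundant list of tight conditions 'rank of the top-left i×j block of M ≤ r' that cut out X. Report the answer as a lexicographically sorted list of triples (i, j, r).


Propagating the 9 rank bounds to every northwest block:

  R[1]: 0  0  0  1  1  1
  R[2]: 1  1  1  2  2  2
  R[3]: 1  1  1  2  2  3
  R[4]: 1  1  1  2  3  4
  R[5]: 1  1  2  3  4  5
  R[6]: 1  2  3  4  5  6

giving w = (4, 1, 6, 5, 3, 2) via Δ²R.

Rothe diagram D(w) (9 cells), 4 SE-corners (essential conditions):

[(1, 3, 0), (3, 5, 2), (4, 3, 1), (5, 2, 1)]


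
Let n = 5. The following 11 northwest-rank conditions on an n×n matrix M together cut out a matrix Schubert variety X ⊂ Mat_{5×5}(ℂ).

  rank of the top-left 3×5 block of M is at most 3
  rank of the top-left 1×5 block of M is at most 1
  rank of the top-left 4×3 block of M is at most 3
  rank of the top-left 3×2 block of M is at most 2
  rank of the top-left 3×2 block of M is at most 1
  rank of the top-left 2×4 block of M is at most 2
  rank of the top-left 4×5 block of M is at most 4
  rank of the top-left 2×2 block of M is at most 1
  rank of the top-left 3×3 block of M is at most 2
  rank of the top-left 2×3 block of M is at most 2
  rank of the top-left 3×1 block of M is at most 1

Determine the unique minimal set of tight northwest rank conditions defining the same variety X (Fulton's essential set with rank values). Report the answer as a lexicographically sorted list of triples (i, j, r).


Rank table r_w(5×5) implied by the 11 constraints:

  1 | 1 | 1 | 1 | 1
  1 | 1 | 2 | 2 | 2
  1 | 1 | 2 | 3 | 3
  1 | 2 | 3 | 4 | 4
  1 | 2 | 3 | 4 | 5

reading off 1-entries of Δ²R: w = (1, 3, 4, 2, 5).

Fulton essential set (1 of the 2 Rothe cells):

[(3, 2, 1)]


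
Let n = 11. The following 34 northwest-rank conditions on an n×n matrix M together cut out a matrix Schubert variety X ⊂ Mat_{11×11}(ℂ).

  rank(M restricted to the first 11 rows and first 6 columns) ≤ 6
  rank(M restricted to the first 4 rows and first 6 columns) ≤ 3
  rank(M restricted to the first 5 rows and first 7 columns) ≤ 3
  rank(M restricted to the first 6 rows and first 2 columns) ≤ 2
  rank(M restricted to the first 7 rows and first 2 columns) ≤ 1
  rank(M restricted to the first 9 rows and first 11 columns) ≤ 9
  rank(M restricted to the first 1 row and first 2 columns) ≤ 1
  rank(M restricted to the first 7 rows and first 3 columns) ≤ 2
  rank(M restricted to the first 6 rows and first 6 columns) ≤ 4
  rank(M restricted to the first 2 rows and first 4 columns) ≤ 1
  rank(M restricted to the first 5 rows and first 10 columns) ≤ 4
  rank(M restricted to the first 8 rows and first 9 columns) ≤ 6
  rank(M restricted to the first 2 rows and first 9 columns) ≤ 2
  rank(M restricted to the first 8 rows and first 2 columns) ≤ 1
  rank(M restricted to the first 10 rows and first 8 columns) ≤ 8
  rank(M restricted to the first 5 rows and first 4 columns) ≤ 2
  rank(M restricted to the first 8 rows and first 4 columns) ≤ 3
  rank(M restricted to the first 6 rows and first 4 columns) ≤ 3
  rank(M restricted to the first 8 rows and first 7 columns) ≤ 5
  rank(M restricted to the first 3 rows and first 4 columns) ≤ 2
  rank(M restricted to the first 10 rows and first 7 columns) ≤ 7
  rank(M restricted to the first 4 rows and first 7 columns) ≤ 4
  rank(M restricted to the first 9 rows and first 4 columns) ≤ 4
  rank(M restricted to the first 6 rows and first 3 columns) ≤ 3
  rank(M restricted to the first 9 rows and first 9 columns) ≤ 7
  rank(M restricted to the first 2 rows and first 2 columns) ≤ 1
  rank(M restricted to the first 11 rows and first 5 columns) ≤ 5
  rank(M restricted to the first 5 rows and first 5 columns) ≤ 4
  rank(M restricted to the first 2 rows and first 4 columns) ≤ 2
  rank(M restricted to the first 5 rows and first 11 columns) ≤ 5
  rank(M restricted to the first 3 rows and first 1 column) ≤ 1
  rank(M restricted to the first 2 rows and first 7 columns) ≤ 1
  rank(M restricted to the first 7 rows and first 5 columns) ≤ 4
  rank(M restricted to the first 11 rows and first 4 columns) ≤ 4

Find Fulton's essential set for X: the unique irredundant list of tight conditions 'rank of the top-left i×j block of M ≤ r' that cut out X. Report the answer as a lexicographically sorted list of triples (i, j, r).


Reconstructing r_w from the 34 given conditions:

  i=1: 1  1  1  1  1  1  1  1  1  1  1
  i=2: 1  1  1  1  1  1  1  2  2  2  2
  i=3: 1  1  2  2  2  2  2  3  3  3  3
  i=4: 1  1  2  2  3  3  3  4  4  4  4
  i=5: 1  1  2  2  3  3  3  4  4  4  5
  i=6: 1  1  2  3  4  4  4  5  5  5  6
  i=7: 1  1  2  3  4  5  5  6  6  6  7
  i=8: 1  1  2  3  4  5  5  6  6  7  8
  i=9: 1  2  3  4  5  6  6  7  7  8  9
  i=10: 1  2  3  4  5  6  7  8  8  9  10
  i=11: 1  2  3  4  5  6  7  8  9  10  11

second differences of R give the permutation w = (1, 8, 3, 5, 11, 4, 6, 10, 2, 7, 9).

Fulton essential set (7 of the 20 Rothe cells):

[(2, 7, 1), (5, 4, 2), (5, 7, 3), (5, 10, 4), (8, 2, 1), (8, 7, 5), (8, 9, 6)]


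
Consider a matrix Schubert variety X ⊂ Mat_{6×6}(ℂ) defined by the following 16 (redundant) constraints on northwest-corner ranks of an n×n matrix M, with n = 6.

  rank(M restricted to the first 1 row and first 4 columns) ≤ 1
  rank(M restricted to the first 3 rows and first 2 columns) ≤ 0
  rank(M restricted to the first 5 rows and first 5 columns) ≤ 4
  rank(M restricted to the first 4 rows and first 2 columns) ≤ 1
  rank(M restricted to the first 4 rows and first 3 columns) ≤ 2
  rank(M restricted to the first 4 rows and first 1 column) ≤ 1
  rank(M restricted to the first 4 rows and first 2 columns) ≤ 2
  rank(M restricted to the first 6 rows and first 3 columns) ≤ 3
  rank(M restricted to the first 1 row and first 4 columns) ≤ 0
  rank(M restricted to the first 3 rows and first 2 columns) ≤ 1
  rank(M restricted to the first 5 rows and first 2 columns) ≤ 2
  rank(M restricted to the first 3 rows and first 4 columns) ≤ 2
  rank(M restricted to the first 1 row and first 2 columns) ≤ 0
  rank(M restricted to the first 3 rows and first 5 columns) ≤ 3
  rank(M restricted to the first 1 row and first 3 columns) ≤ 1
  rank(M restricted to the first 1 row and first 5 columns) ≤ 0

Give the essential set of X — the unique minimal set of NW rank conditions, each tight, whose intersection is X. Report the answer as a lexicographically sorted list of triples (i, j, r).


Propagating the 16 rank bounds to every northwest block:

  row 1: 0 | 0 | 0 | 0 | 0 | 1
  row 2: 0 | 0 | 1 | 1 | 1 | 2
  row 3: 0 | 0 | 1 | 2 | 2 | 3
  row 4: 1 | 1 | 2 | 3 | 3 | 4
  row 5: 1 | 2 | 3 | 4 | 4 | 5
  row 6: 1 | 2 | 3 | 4 | 5 | 6

second differences of R give the permutation w = (6, 3, 4, 1, 2, 5).

|D(w)|=9, |Ess(w)|=2:

[(1, 5, 0), (3, 2, 0)]


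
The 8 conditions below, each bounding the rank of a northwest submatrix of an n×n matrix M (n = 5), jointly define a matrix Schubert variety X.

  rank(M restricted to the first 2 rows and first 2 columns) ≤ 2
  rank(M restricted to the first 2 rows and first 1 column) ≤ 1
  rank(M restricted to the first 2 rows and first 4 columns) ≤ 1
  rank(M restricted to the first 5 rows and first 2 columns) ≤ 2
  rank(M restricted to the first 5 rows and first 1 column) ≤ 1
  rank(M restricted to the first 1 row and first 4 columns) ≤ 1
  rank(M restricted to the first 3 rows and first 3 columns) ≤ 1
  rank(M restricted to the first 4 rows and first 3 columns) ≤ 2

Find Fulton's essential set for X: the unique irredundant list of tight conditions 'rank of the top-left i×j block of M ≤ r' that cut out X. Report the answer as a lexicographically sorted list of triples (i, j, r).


Propagating the 8 rank bounds to every northwest block:

  R[1]: 1  1  1  1  1
  R[2]: 1  1  1  1  2
  R[3]: 1  1  1  2  3
  R[4]: 1  2  2  3  4
  R[5]: 1  2  3  4  5

reading off 1-entries of Δ²R: w = (1, 5, 4, 2, 3).

Fulton essential set (2 of the 5 Rothe cells):

[(2, 4, 1), (3, 3, 1)]


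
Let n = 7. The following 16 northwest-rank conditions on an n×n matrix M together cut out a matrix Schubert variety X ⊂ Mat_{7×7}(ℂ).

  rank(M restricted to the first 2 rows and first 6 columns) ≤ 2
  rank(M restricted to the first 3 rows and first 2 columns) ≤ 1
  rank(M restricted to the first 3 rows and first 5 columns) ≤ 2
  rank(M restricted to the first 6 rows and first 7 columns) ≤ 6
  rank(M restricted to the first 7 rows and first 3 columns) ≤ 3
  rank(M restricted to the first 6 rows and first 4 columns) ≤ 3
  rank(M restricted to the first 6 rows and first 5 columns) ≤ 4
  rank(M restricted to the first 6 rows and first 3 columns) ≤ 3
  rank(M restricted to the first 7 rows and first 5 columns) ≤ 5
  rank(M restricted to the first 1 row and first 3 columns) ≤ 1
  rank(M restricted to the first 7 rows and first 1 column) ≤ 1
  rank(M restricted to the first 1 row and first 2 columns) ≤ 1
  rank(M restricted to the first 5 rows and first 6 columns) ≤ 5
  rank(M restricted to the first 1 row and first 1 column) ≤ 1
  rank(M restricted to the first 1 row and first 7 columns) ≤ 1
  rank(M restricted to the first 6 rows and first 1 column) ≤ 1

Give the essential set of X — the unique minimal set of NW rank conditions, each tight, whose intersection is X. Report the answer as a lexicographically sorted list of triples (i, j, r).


Recovering R(i,j) via the rank-extension bound from the 16 conditions:

  row 1: 1 | 1 | 1 | 1 | 1 | 1 | 1
  row 2: 1 | 1 | 2 | 2 | 2 | 2 | 2
  row 3: 1 | 1 | 2 | 2 | 2 | 3 | 3
  row 4: 1 | 2 | 3 | 3 | 3 | 4 | 4
  row 5: 1 | 2 | 3 | 3 | 4 | 5 | 5
  row 6: 1 | 2 | 3 | 3 | 4 | 5 | 6
  row 7: 1 | 2 | 3 | 4 | 5 | 6 | 7

the unique w with this rank table is (1, 3, 6, 2, 5, 7, 4).

Fulton essential set (3 of the 6 Rothe cells):

[(3, 2, 1), (3, 5, 2), (6, 4, 3)]


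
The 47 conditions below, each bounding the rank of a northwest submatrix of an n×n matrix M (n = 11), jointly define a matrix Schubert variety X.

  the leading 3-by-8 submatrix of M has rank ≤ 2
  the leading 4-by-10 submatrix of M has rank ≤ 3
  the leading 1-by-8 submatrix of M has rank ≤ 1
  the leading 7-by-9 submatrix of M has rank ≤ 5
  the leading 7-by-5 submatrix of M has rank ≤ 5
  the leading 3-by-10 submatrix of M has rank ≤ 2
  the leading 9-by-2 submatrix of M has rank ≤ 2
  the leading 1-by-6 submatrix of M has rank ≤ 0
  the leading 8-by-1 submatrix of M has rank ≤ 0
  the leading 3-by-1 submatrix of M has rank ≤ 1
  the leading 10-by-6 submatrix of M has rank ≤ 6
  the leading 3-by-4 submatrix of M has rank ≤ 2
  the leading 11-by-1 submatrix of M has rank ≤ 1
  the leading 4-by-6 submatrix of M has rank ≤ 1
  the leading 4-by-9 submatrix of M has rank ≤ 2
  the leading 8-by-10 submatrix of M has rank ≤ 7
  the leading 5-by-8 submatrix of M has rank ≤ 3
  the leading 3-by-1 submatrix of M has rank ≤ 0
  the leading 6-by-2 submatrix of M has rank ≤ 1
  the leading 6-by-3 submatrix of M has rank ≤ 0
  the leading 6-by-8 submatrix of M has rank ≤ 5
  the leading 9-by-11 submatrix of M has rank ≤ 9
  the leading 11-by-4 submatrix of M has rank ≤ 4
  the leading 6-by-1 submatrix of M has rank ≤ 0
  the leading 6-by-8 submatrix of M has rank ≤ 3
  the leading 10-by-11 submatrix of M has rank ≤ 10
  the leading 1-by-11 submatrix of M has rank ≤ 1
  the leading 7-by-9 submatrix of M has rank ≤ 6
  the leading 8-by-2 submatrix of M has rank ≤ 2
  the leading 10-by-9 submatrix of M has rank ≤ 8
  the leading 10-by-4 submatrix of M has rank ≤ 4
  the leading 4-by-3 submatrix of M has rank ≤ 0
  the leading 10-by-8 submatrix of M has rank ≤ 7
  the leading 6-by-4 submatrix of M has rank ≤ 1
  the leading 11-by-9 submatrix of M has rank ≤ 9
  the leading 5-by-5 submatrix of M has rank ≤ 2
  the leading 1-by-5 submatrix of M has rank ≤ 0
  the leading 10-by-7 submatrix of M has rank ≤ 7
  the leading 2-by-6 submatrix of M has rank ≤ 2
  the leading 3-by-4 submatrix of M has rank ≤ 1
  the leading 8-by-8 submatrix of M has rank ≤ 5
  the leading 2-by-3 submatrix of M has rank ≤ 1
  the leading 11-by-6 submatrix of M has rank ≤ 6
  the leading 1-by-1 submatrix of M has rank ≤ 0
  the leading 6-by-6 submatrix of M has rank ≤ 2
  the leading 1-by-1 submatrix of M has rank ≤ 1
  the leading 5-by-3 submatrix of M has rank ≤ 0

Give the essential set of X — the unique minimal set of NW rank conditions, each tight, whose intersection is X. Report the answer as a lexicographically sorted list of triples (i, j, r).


Reconstructing r_w from the 47 given conditions:

  R[1]: 0, 0, 0, 0, 0, 0, 1, 1, 1, 1, 1
  R[2]: 0, 0, 0, 1, 1, 1, 2, 2, 2, 2, 2
  R[3]: 0, 0, 0, 1, 1, 1, 2, 2, 2, 2, 3
  R[4]: 0, 0, 0, 1, 1, 1, 2, 2, 2, 3, 4
  R[5]: 0, 0, 0, 1, 2, 2, 3, 3, 3, 4, 5
  R[6]: 0, 0, 0, 1, 2, 2, 3, 3, 4, 5, 6
  R[7]: 0, 1, 1, 2, 3, 3, 4, 4, 5, 6, 7
  R[8]: 0, 1, 2, 3, 4, 4, 5, 5, 6, 7, 8
  R[9]: 1, 2, 3, 4, 5, 5, 6, 6, 7, 8, 9
  R[10]: 1, 2, 3, 4, 5, 6, 7, 7, 8, 9, 10
  R[11]: 1, 2, 3, 4, 5, 6, 7, 8, 9, 10, 11

the unique w with this rank table is (7, 4, 11, 10, 5, 9, 2, 3, 1, 6, 8).

ℓ(w)=34; the 8 essential cells (i,j,r):

[(1, 6, 0), (3, 10, 2), (4, 6, 1), (4, 9, 2), (6, 3, 0), (6, 6, 2), (6, 8, 3), (8, 1, 0)]


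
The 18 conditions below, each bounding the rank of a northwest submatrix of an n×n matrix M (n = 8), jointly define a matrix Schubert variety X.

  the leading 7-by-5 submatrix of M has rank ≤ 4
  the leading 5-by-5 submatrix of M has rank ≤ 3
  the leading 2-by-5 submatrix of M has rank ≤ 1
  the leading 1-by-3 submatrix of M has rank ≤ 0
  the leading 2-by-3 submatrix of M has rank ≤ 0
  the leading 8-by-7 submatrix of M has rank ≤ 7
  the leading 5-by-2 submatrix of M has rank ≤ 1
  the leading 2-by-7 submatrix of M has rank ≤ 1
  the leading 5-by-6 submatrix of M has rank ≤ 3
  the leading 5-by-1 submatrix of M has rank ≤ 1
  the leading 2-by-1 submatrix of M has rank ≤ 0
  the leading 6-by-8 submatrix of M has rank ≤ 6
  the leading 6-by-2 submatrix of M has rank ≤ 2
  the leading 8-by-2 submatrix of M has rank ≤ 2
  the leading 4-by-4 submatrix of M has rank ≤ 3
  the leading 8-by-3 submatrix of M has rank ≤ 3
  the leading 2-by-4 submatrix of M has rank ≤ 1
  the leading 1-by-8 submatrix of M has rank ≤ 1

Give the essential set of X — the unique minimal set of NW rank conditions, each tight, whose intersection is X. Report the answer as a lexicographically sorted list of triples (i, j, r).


The tightest implied rank at each (i,j), from the 18 conditions:

  0  0  0  1  1  1  1  1
  0  0  0  1  1  1  1  2
  1  1  1  2  2  2  2  3
  1  1  2  3  3  3  3  4
  1  1  2  3  3  3  4  5
  1  2  3  4  4  4  5  6
  1  2  3  4  4  5  6  7
  1  2  3  4  5  6  7  8

giving w = (4, 8, 1, 3, 7, 2, 6, 5) via Δ²R.

|D(w)|=14, |Ess(w)|=5:

[(2, 3, 0), (2, 7, 1), (5, 2, 1), (5, 6, 3), (7, 5, 4)]


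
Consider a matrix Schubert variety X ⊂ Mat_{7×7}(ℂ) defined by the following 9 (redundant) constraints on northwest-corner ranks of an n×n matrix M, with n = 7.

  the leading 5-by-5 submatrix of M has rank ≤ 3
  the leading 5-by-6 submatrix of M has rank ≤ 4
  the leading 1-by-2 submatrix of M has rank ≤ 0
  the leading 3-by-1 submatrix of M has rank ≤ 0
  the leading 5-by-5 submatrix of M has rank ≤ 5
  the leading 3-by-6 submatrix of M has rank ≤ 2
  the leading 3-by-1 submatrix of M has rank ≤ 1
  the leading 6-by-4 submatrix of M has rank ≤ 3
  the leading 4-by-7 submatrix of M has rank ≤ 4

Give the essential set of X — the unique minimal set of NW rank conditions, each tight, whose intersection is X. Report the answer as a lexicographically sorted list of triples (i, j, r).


Recovering R(i,j) via the rank-extension bound from the 9 conditions:

  row 1: 0  0  1  1  1  1  1
  row 2: 0  1  2  2  2  2  2
  row 3: 0  1  2  2  2  2  3
  row 4: 1  2  3  3  3  3  4
  row 5: 1  2  3  3  3  4  5
  row 6: 1  2  3  3  4  5  6
  row 7: 1  2  3  4  5  6  7

so w = (3, 2, 7, 1, 6, 5, 4).

ℓ(w)=10; the 5 essential cells (i,j,r):

[(1, 2, 0), (3, 1, 0), (3, 6, 2), (5, 5, 3), (6, 4, 3)]


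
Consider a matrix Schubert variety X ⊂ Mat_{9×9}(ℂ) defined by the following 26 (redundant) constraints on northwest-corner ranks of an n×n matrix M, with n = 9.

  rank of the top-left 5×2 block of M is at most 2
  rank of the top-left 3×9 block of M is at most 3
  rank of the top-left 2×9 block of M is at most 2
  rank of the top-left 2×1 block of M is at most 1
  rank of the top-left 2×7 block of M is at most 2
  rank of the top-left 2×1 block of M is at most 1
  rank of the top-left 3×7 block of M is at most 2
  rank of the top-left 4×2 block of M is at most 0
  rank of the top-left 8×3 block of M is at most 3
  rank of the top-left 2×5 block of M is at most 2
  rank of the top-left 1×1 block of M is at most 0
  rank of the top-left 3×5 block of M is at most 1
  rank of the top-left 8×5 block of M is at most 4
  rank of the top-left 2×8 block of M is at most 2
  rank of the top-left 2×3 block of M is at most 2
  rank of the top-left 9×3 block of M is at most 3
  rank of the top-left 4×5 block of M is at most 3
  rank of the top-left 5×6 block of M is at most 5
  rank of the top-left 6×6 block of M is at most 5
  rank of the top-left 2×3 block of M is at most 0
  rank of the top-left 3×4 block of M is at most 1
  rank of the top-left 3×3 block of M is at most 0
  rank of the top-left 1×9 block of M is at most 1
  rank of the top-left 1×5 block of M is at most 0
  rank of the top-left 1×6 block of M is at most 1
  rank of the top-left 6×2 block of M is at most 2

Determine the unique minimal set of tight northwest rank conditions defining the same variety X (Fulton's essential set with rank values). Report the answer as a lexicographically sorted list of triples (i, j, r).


Reconstructing r_w from the 26 given conditions:

  0 0 0 0 0 1 1 1 1
  0 0 0 1 1 2 2 2 2
  0 0 0 1 1 2 2 3 3
  0 0 1 2 2 3 3 4 4
  1 1 2 3 3 4 4 5 5
  1 2 3 4 4 5 5 6 6
  1 2 3 4 4 5 6 7 7
  1 2 3 4 4 5 6 7 8
  1 2 3 4 5 6 7 8 9

hence w(1..9) = (6, 4, 8, 3, 1, 2, 7, 9, 5).

|D(w)|=17, |Ess(w)|=6:

[(1, 5, 0), (3, 3, 0), (3, 5, 1), (3, 7, 2), (4, 2, 0), (8, 5, 4)]


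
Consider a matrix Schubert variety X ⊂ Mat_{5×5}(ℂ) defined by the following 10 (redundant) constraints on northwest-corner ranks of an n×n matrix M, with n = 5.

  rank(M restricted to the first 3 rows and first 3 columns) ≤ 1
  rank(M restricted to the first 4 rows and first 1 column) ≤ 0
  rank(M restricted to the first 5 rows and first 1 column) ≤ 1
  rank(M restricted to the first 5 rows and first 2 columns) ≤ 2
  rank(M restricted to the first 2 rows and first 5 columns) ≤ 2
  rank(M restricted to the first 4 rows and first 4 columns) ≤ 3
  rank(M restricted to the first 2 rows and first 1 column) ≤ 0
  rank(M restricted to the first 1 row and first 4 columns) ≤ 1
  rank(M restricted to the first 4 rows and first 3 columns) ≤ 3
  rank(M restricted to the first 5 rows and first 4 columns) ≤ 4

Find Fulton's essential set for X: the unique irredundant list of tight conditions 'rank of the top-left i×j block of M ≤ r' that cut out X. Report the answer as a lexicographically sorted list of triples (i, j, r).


The tightest implied rank at each (i,j), from the 10 conditions:

  0, 1, 1, 1, 1
  0, 1, 1, 2, 2
  0, 1, 1, 2, 3
  0, 1, 2, 3, 4
  1, 2, 3, 4, 5

second differences of R give the permutation w = (2, 4, 5, 3, 1).

|D(w)|=6, |Ess(w)|=2:

[(3, 3, 1), (4, 1, 0)]
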